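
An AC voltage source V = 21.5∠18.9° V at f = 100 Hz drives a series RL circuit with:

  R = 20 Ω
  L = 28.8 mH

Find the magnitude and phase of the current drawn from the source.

Step 1 — Angular frequency: ω = 2π·f = 2π·100 = 628.3 rad/s.
Step 2 — Component impedances:
  R: Z = R = 20 Ω
  L: Z = jωL = j·628.3·0.0288 = 0 + j18.1 Ω
Step 3 — Series combination: Z_total = R + L = 20 + j18.1 Ω = 26.97∠42.1° Ω.
Step 4 — Source phasor: V = 21.5∠18.9° V = 20.34 + j6.964 V.
Step 5 — Ohm's law: I = V / Z_total = (20.34 + j6.964) / (20 + j18.1) = 0.7325 - j0.3145 A.
Step 6 — Convert to polar: |I| = 0.7971 A, ∠I = -23.2°.

I = 0.7971∠-23.2° A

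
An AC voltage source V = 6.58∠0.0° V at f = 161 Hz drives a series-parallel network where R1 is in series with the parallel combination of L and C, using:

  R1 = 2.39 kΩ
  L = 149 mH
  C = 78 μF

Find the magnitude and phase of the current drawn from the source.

Step 1 — Angular frequency: ω = 2π·f = 2π·161 = 1012 rad/s.
Step 2 — Component impedances:
  R1: Z = R = 2390 Ω
  L: Z = jωL = j·1012·0.149 = 0 + j150.7 Ω
  C: Z = 1/(jωC) = -j/(ω·C) = 0 - j12.67 Ω
Step 3 — Parallel branch: L || C = 1/(1/L + 1/C) = 0 - j13.84 Ω.
Step 4 — Series with R1: Z_total = R1 + (L || C) = 2390 - j13.84 Ω = 2390∠-0.3° Ω.
Step 5 — Source phasor: V = 6.58∠0.0° V = 6.58 V.
Step 6 — Ohm's law: I = V / Z_total = (6.58) / (2390 - j13.84) = 0.002753 + j1.594e-05 A.
Step 7 — Convert to polar: |I| = 0.002753 A, ∠I = 0.3°.

I = 0.002753∠0.3° A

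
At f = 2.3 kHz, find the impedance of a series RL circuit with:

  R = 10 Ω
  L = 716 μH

Step 1 — Angular frequency: ω = 2π·f = 2π·2300 = 1.445e+04 rad/s.
Step 2 — Component impedances:
  R: Z = R = 10 Ω
  L: Z = jωL = j·1.445e+04·0.000716 = 0 + j10.35 Ω
Step 3 — Series combination: Z_total = R + L = 10 + j10.35 Ω = 14.39∠46.0° Ω.

Z = 10 + j10.35 Ω = 14.39∠46.0° Ω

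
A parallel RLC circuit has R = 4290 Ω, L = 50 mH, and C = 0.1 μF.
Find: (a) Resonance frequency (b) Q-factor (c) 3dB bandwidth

Step 1 — Resonance: ω₀ = 1/√(LC) = 1/√(0.05·1e-07) = 1.414e+04 rad/s.
Step 2 — f₀ = ω₀/(2π) = 2251 Hz.
Step 3 — Parallel Q: Q = R/(ω₀L) = 4290/(1.414e+04·0.05) = 6.067.
Step 4 — Bandwidth: Δω = ω₀/Q = 2331 rad/s; BW = Δω/(2π) = 371 Hz.

(a) f₀ = 2251 Hz  (b) Q = 6.067  (c) BW = 371 Hz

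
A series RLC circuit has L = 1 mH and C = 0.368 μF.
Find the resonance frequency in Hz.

Step 1 — Resonance condition Im(Z)=0 gives ω₀ = 1/√(LC).
Step 2 — ω₀ = 1/√(0.001·3.68e-07) = 5.213e+04 rad/s.
Step 3 — f₀ = ω₀/(2π) = 8297 Hz.

f₀ = 8297 Hz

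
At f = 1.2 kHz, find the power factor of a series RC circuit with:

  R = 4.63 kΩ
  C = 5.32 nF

Step 1 — Angular frequency: ω = 2π·f = 2π·1200 = 7540 rad/s.
Step 2 — Component impedances:
  R: Z = R = 4630 Ω
  C: Z = 1/(jωC) = -j/(ω·C) = 0 - j2.493e+04 Ω
Step 3 — Series combination: Z_total = R + C = 4630 - j2.493e+04 Ω = 2.536e+04∠-79.5° Ω.
Step 4 — Power factor: PF = cos(φ) = Re(Z)/|Z| = 4630/2.536e+04 = 0.1826.
Step 5 — Type: Im(Z) = -2.493e+04 ⇒ leading (phase φ = -79.5°).

PF = 0.1826 (leading, φ = -79.5°)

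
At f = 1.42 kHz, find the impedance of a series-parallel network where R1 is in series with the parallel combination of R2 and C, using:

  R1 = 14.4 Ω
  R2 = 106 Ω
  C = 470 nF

Step 1 — Angular frequency: ω = 2π·f = 2π·1420 = 8922 rad/s.
Step 2 — Component impedances:
  R1: Z = R = 14.4 Ω
  R2: Z = R = 106 Ω
  C: Z = 1/(jωC) = -j/(ω·C) = 0 - j238.5 Ω
Step 3 — Parallel branch: R2 || C = 1/(1/R2 + 1/C) = 88.51 - j39.34 Ω.
Step 4 — Series with R1: Z_total = R1 + (R2 || C) = 102.9 - j39.34 Ω = 110.2∠-20.9° Ω.

Z = 102.9 - j39.34 Ω = 110.2∠-20.9° Ω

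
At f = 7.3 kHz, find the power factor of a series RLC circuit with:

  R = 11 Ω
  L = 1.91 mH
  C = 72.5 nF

Step 1 — Angular frequency: ω = 2π·f = 2π·7300 = 4.587e+04 rad/s.
Step 2 — Component impedances:
  R: Z = R = 11 Ω
  L: Z = jωL = j·4.587e+04·0.00191 = 0 + j87.61 Ω
  C: Z = 1/(jωC) = -j/(ω·C) = 0 - j300.7 Ω
Step 3 — Series combination: Z_total = R + L + C = 11 - j213.1 Ω = 213.4∠-87.0° Ω.
Step 4 — Power factor: PF = cos(φ) = Re(Z)/|Z| = 11/213.4 = 0.05155.
Step 5 — Type: Im(Z) = -213.1 ⇒ leading (phase φ = -87.0°).

PF = 0.05155 (leading, φ = -87.0°)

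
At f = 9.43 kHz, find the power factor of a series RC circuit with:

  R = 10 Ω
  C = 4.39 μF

Step 1 — Angular frequency: ω = 2π·f = 2π·9430 = 5.925e+04 rad/s.
Step 2 — Component impedances:
  R: Z = R = 10 Ω
  C: Z = 1/(jωC) = -j/(ω·C) = 0 - j3.845 Ω
Step 3 — Series combination: Z_total = R + C = 10 - j3.845 Ω = 10.71∠-21.0° Ω.
Step 4 — Power factor: PF = cos(φ) = Re(Z)/|Z| = 10/10.714 = 0.9334.
Step 5 — Type: Im(Z) = -3.845 ⇒ leading (phase φ = -21.0°).

PF = 0.9334 (leading, φ = -21.0°)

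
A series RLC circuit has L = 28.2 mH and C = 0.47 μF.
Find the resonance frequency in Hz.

Step 1 — Resonance condition Im(Z)=0 gives ω₀ = 1/√(LC).
Step 2 — ω₀ = 1/√(0.0282·4.7e-07) = 8686 rad/s.
Step 3 — f₀ = ω₀/(2π) = 1382 Hz.

f₀ = 1382 Hz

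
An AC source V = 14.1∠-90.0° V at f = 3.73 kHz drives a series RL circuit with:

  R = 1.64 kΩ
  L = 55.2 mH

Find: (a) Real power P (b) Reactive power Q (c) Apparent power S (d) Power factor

Step 1 — Angular frequency: ω = 2π·f = 2π·3730 = 2.344e+04 rad/s.
Step 2 — Component impedances:
  R: Z = R = 1640 Ω
  L: Z = jωL = j·2.344e+04·0.0552 = 0 + j1294 Ω
Step 3 — Series combination: Z_total = R + L = 1640 + j1294 Ω = 2089∠38.3° Ω.
Step 4 — Source phasor: V = 14.1∠-90.0° V = 0 - j14.1 V.
Step 5 — Current: I = V / Z = -0.004181 - j0.0053 A = 0.00675∠-128.3° A.
Step 6 — Complex power: S = V·I* = 0.07473 + j0.05895 VA.
Step 7 — Real power: P = Re(S) = 0.07473 W.
Step 8 — Reactive power: Q = Im(S) = 0.05895 VAR.
Step 9 — Apparent power: |S| = 0.09518 VA.
Step 10 — Power factor: PF = P/|S| = 0.7851 (lagging).

(a) P = 0.07473 W  (b) Q = 0.05895 VAR  (c) S = 0.09518 VA  (d) PF = 0.7851 (lagging)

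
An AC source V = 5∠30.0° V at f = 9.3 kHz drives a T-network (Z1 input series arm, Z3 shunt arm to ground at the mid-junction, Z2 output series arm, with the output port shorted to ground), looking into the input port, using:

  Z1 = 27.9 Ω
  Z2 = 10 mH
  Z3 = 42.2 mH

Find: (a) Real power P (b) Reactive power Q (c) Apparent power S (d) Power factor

Step 1 — Angular frequency: ω = 2π·f = 2π·9300 = 5.843e+04 rad/s.
Step 2 — Component impedances:
  Z1: Z = R = 27.9 Ω
  Z2: Z = jωL = j·5.843e+04·0.01 = 0 + j584.3 Ω
  Z3: Z = jωL = j·5.843e+04·0.0422 = 0 + j2466 Ω
Step 3 — With the output port shorted to ground, the output series arm Z2 runs from the junction to ground; the shunt arm Z3 also runs from the junction to ground. They appear in parallel: Z3 || Z2 = 0 + j472.4 Ω.
Step 4 — Series with input arm Z1: Z_in = Z1 + (Z3 || Z2) = 27.9 + j472.4 Ω = 473.2∠86.6° Ω.
Step 5 — Source phasor: V = 5∠30.0° V = 4.33 + j2.5 V.
Step 6 — Current: I = V / Z = 0.005813 - j0.008823 A = 0.01057∠-56.6° A.
Step 7 — Complex power: S = V·I* = 0.003115 + j0.05274 VA.
Step 8 — Real power: P = Re(S) = 0.003115 W.
Step 9 — Reactive power: Q = Im(S) = 0.05274 VAR.
Step 10 — Apparent power: |S| = 0.05283 VA.
Step 11 — Power factor: PF = P/|S| = 0.05896 (lagging).

(a) P = 0.003115 W  (b) Q = 0.05274 VAR  (c) S = 0.05283 VA  (d) PF = 0.05896 (lagging)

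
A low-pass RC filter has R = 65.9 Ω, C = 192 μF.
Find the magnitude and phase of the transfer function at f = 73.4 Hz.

Step 1 — Angular frequency: ω = 2π·73.4 = 461.2 rad/s.
Step 2 — Transfer function: H(jω) = 1/(1 + jωRC).
Step 3 — Denominator: 1 + jωRC = 1 + j·461.2·65.9·0.000192 = 1 + j5.835.
Step 4 — H = 0.02853 - j0.1665.
Step 5 — Magnitude: |H| = 0.1689 (-15.4 dB); phase: φ = -80.3°.

|H| = 0.1689 (-15.4 dB), φ = -80.3°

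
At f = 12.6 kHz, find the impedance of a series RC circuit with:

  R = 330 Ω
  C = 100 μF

Step 1 — Angular frequency: ω = 2π·f = 2π·1.26e+04 = 7.917e+04 rad/s.
Step 2 — Component impedances:
  R: Z = R = 330 Ω
  C: Z = 1/(jωC) = -j/(ω·C) = 0 - j0.1263 Ω
Step 3 — Series combination: Z_total = R + C = 330 - j0.1263 Ω = 330∠-0.0° Ω.

Z = 330 - j0.1263 Ω = 330∠-0.0° Ω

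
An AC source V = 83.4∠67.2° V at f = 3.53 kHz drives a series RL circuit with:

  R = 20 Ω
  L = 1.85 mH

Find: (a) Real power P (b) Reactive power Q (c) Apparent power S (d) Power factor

Step 1 — Angular frequency: ω = 2π·f = 2π·3530 = 2.218e+04 rad/s.
Step 2 — Component impedances:
  R: Z = R = 20 Ω
  L: Z = jωL = j·2.218e+04·0.00185 = 0 + j41.03 Ω
Step 3 — Series combination: Z_total = R + L = 20 + j41.03 Ω = 45.65∠64.0° Ω.
Step 4 — Source phasor: V = 83.4∠67.2° V = 32.32 + j76.88 V.
Step 5 — Current: I = V / Z = 1.824 + j0.1015 A = 1.827∠3.2° A.
Step 6 — Complex power: S = V·I* = 66.76 + j137 VA.
Step 7 — Real power: P = Re(S) = 66.76 W.
Step 8 — Reactive power: Q = Im(S) = 137 VAR.
Step 9 — Apparent power: |S| = 152.4 VA.
Step 10 — Power factor: PF = P/|S| = 0.4381 (lagging).

(a) P = 66.76 W  (b) Q = 137 VAR  (c) S = 152.4 VA  (d) PF = 0.4381 (lagging)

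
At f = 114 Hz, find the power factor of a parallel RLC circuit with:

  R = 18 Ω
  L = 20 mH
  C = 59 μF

Step 1 — Angular frequency: ω = 2π·f = 2π·114 = 716.3 rad/s.
Step 2 — Component impedances:
  R: Z = R = 18 Ω
  L: Z = jωL = j·716.3·0.02 = 0 + j14.33 Ω
  C: Z = 1/(jωC) = -j/(ω·C) = 0 - j23.66 Ω
Step 3 — Parallel combination: 1/Z_total = 1/R + 1/L + 1/C; Z_total = 14.45 + j7.163 Ω = 16.13∠26.4° Ω.
Step 4 — Power factor: PF = cos(φ) = Re(Z)/|Z| = 14.448/16.127 = 0.8959.
Step 5 — Type: Im(Z) = 7.163 ⇒ lagging (phase φ = 26.4°).

PF = 0.8959 (lagging, φ = 26.4°)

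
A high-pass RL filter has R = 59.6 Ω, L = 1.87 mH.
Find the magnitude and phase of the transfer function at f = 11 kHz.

Step 1 — Angular frequency: ω = 2π·1.1e+04 = 6.912e+04 rad/s.
Step 2 — Transfer function: H(jω) = jωL/(R + jωL).
Step 3 — Numerator jωL = j·129.2; denominator R + jωL = 59.6 + j129.2.
Step 4 — H = 0.8246 + j0.3803.
Step 5 — Magnitude: |H| = 0.9081 (-0.8 dB); phase: φ = 24.8°.

|H| = 0.9081 (-0.8 dB), φ = 24.8°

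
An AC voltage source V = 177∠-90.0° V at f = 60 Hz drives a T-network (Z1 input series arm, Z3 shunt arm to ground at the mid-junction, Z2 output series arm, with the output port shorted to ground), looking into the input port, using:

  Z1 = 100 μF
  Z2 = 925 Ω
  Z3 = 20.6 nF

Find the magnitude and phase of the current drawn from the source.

Step 1 — Angular frequency: ω = 2π·f = 2π·60 = 377 rad/s.
Step 2 — Component impedances:
  Z1: Z = 1/(jωC) = -j/(ω·C) = 0 - j26.53 Ω
  Z2: Z = R = 925 Ω
  Z3: Z = 1/(jωC) = -j/(ω·C) = 0 - j1.288e+05 Ω
Step 3 — With the output port shorted to ground, the output series arm Z2 runs from the junction to ground; the shunt arm Z3 also runs from the junction to ground. They appear in parallel: Z3 || Z2 = 925 - j6.644 Ω.
Step 4 — Series with input arm Z1: Z_in = Z1 + (Z3 || Z2) = 925 - j33.17 Ω = 925.5∠-2.1° Ω.
Step 5 — Source phasor: V = 177∠-90.0° V = 0 - j177 V.
Step 6 — Ohm's law: I = V / Z_total = (0 - j177) / (925 - j33.17) = 0.006854 - j0.1911 A.
Step 7 — Convert to polar: |I| = 0.1912 A, ∠I = -87.9°.

I = 0.1912∠-87.9° A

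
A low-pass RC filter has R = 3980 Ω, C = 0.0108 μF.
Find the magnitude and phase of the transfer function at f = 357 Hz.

Step 1 — Angular frequency: ω = 2π·357 = 2243 rad/s.
Step 2 — Transfer function: H(jω) = 1/(1 + jωRC).
Step 3 — Denominator: 1 + jωRC = 1 + j·2243·3980·1.08e-08 = 1 + j0.09642.
Step 4 — H = 0.9908 - j0.09553.
Step 5 — Magnitude: |H| = 0.9954 (-0.0 dB); phase: φ = -5.5°.

|H| = 0.9954 (-0.0 dB), φ = -5.5°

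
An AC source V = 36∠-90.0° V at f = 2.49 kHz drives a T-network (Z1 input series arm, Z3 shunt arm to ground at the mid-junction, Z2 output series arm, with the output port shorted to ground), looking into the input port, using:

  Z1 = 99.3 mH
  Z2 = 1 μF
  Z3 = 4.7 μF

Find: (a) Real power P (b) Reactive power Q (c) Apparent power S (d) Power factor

Step 1 — Angular frequency: ω = 2π·f = 2π·2490 = 1.565e+04 rad/s.
Step 2 — Component impedances:
  Z1: Z = jωL = j·1.565e+04·0.0993 = 0 + j1554 Ω
  Z2: Z = 1/(jωC) = -j/(ω·C) = 0 - j63.92 Ω
  Z3: Z = 1/(jωC) = -j/(ω·C) = 0 - j13.6 Ω
Step 3 — With the output port shorted to ground, the output series arm Z2 runs from the junction to ground; the shunt arm Z3 also runs from the junction to ground. They appear in parallel: Z3 || Z2 = 0 - j11.21 Ω.
Step 4 — Series with input arm Z1: Z_in = Z1 + (Z3 || Z2) = 0 + j1542 Ω = 1542∠90.0° Ω.
Step 5 — Source phasor: V = 36∠-90.0° V = 0 - j36 V.
Step 6 — Current: I = V / Z = -0.02334 A = 0.02334∠-180.0° A.
Step 7 — Complex power: S = V·I* = 0 + j0.8403 VA.
Step 8 — Real power: P = Re(S) = 0 W.
Step 9 — Reactive power: Q = Im(S) = 0.8403 VAR.
Step 10 — Apparent power: |S| = 0.8403 VA.
Step 11 — Power factor: PF = P/|S| = 0 (lagging).

(a) P = 0 W  (b) Q = 0.8403 VAR  (c) S = 0.8403 VA  (d) PF = 0 (lagging)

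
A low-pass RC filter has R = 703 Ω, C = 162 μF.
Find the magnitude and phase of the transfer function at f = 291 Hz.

Step 1 — Angular frequency: ω = 2π·291 = 1828 rad/s.
Step 2 — Transfer function: H(jω) = 1/(1 + jωRC).
Step 3 — Denominator: 1 + jωRC = 1 + j·1828·703·0.000162 = 1 + j208.2.
Step 4 — H = 2.306e-05 - j0.004802.
Step 5 — Magnitude: |H| = 0.004802 (-46.4 dB); phase: φ = -89.7°.

|H| = 0.004802 (-46.4 dB), φ = -89.7°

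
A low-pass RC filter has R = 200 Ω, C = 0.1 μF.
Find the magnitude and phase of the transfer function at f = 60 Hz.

Step 1 — Angular frequency: ω = 2π·60 = 377 rad/s.
Step 2 — Transfer function: H(jω) = 1/(1 + jωRC).
Step 3 — Denominator: 1 + jωRC = 1 + j·377·200·1e-07 = 1 + j0.00754.
Step 4 — H = 0.9999 - j0.007539.
Step 5 — Magnitude: |H| = 1 (-0.0 dB); phase: φ = -0.4°.

|H| = 1 (-0.0 dB), φ = -0.4°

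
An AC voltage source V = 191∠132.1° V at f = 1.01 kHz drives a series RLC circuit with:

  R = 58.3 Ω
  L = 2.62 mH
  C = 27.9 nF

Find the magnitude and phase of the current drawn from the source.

Step 1 — Angular frequency: ω = 2π·f = 2π·1010 = 6346 rad/s.
Step 2 — Component impedances:
  R: Z = R = 58.3 Ω
  L: Z = jωL = j·6346·0.00262 = 0 + j16.63 Ω
  C: Z = 1/(jωC) = -j/(ω·C) = 0 - j5648 Ω
Step 3 — Series combination: Z_total = R + L + C = 58.3 - j5631 Ω = 5632∠-89.4° Ω.
Step 4 — Source phasor: V = 191∠132.1° V = -128.1 + j141.7 V.
Step 5 — Ohm's law: I = V / Z_total = (-128.1 + j141.7) / (58.3 - j5631) = -0.0254 - j0.02248 A.
Step 6 — Convert to polar: |I| = 0.03392 A, ∠I = -138.5°.

I = 0.03392∠-138.5° A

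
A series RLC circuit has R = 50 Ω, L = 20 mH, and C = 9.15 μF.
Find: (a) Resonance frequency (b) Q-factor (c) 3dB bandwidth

Step 1 — Resonance: ω₀ = 1/√(LC) = 1/√(0.02·9.15e-06) = 2338 rad/s.
Step 2 — f₀ = ω₀/(2π) = 372 Hz.
Step 3 — Series Q: Q = ω₀L/R = 2338·0.02/50 = 0.935.
Step 4 — Bandwidth: Δω = ω₀/Q = 2500 rad/s; BW = Δω/(2π) = 397.9 Hz.

(a) f₀ = 372 Hz  (b) Q = 0.935  (c) BW = 397.9 Hz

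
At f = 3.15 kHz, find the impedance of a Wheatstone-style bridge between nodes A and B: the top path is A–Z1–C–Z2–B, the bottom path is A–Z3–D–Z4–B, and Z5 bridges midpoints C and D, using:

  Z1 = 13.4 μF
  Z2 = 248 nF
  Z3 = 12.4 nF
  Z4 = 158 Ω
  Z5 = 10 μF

Step 1 — Angular frequency: ω = 2π·f = 2π·3150 = 1.979e+04 rad/s.
Step 2 — Component impedances:
  Z1: Z = 1/(jωC) = -j/(ω·C) = 0 - j3.771 Ω
  Z2: Z = 1/(jωC) = -j/(ω·C) = 0 - j203.7 Ω
  Z3: Z = 1/(jωC) = -j/(ω·C) = 0 - j4075 Ω
  Z4: Z = R = 158 Ω
  Z5: Z = 1/(jωC) = -j/(ω·C) = 0 - j5.053 Ω
Step 3 — Bridge requires nodal analysis (the Z5 bridge couples midpoints C and D, so the two paths cannot be reduced to a simple series/parallel combination). Setting node B to ground and injecting 1 A at node A, the 3-node admittance system at A, C, D solves to V_A = Z_AB = 95.67 - j81.08 Ω = 125.4∠-40.3° Ω.

Z = 95.67 - j81.08 Ω = 125.4∠-40.3° Ω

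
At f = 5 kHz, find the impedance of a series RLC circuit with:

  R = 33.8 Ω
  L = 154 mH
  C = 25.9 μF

Step 1 — Angular frequency: ω = 2π·f = 2π·5000 = 3.142e+04 rad/s.
Step 2 — Component impedances:
  R: Z = R = 33.8 Ω
  L: Z = jωL = j·3.142e+04·0.154 = 0 + j4838 Ω
  C: Z = 1/(jωC) = -j/(ω·C) = 0 - j1.229 Ω
Step 3 — Series combination: Z_total = R + L + C = 33.8 + j4837 Ω = 4837∠89.6° Ω.

Z = 33.8 + j4837 Ω = 4837∠89.6° Ω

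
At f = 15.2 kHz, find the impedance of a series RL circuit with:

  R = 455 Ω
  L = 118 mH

Step 1 — Angular frequency: ω = 2π·f = 2π·1.52e+04 = 9.55e+04 rad/s.
Step 2 — Component impedances:
  R: Z = R = 455 Ω
  L: Z = jωL = j·9.55e+04·0.118 = 0 + j1.127e+04 Ω
Step 3 — Series combination: Z_total = R + L = 455 + j1.127e+04 Ω = 1.128e+04∠87.7° Ω.

Z = 455 + j1.127e+04 Ω = 1.128e+04∠87.7° Ω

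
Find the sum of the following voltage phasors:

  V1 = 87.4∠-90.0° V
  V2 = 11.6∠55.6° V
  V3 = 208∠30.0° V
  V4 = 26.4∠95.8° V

Step 1 — Convert each phasor to rectangular form:
  V1 = 87.4·(cos(-90.0°) + j·sin(-90.0°)) = 0 - j87.4 V
  V2 = 11.6·(cos(55.6°) + j·sin(55.6°)) = 6.554 + j9.571 V
  V3 = 208·(cos(30.0°) + j·sin(30.0°)) = 180.1 + j104 V
  V4 = 26.4·(cos(95.8°) + j·sin(95.8°)) = -2.668 + j26.26 V
Step 2 — Sum components: V_total = 184 + j52.44 V.
Step 3 — Convert to polar: |V_total| = 191.3 V, ∠V_total = 15.9°.

V_total = 191.3∠15.9° V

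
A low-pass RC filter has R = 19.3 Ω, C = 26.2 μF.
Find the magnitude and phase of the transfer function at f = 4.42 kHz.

Step 1 — Angular frequency: ω = 2π·4420 = 2.777e+04 rad/s.
Step 2 — Transfer function: H(jω) = 1/(1 + jωRC).
Step 3 — Denominator: 1 + jωRC = 1 + j·2.777e+04·19.3·2.62e-05 = 1 + j14.04.
Step 4 — H = 0.005045 - j0.07085.
Step 5 — Magnitude: |H| = 0.07103 (-23.0 dB); phase: φ = -85.9°.

|H| = 0.07103 (-23.0 dB), φ = -85.9°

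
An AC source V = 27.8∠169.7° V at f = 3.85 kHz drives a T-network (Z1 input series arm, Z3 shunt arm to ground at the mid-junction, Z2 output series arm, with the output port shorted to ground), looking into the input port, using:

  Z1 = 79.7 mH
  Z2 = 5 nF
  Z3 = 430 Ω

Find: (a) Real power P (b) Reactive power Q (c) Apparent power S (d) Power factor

Step 1 — Angular frequency: ω = 2π·f = 2π·3850 = 2.419e+04 rad/s.
Step 2 — Component impedances:
  Z1: Z = jωL = j·2.419e+04·0.0797 = 0 + j1928 Ω
  Z2: Z = 1/(jωC) = -j/(ω·C) = 0 - j8268 Ω
  Z3: Z = R = 430 Ω
Step 3 — With the output port shorted to ground, the output series arm Z2 runs from the junction to ground; the shunt arm Z3 also runs from the junction to ground. They appear in parallel: Z3 || Z2 = 428.8 - j22.3 Ω.
Step 4 — Series with input arm Z1: Z_in = Z1 + (Z3 || Z2) = 428.8 + j1906 Ω = 1953∠77.3° Ω.
Step 5 — Source phasor: V = 27.8∠169.7° V = -27.35 + j4.971 V.
Step 6 — Current: I = V / Z = -0.0005916 + j0.01422 A = 0.01423∠92.4° A.
Step 7 — Complex power: S = V·I* = 0.08686 + j0.386 VA.
Step 8 — Real power: P = Re(S) = 0.08686 W.
Step 9 — Reactive power: Q = Im(S) = 0.386 VAR.
Step 10 — Apparent power: |S| = 0.3957 VA.
Step 11 — Power factor: PF = P/|S| = 0.2195 (lagging).

(a) P = 0.08686 W  (b) Q = 0.386 VAR  (c) S = 0.3957 VA  (d) PF = 0.2195 (lagging)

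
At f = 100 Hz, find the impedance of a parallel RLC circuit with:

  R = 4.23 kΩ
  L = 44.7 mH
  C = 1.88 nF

Step 1 — Angular frequency: ω = 2π·f = 2π·100 = 628.3 rad/s.
Step 2 — Component impedances:
  R: Z = R = 4230 Ω
  L: Z = jωL = j·628.3·0.0447 = 0 + j28.09 Ω
  C: Z = 1/(jωC) = -j/(ω·C) = 0 - j8.466e+05 Ω
Step 3 — Parallel combination: 1/Z_total = 1/R + 1/L + 1/C; Z_total = 0.1865 + j28.09 Ω = 28.09∠89.6° Ω.

Z = 0.1865 + j28.09 Ω = 28.09∠89.6° Ω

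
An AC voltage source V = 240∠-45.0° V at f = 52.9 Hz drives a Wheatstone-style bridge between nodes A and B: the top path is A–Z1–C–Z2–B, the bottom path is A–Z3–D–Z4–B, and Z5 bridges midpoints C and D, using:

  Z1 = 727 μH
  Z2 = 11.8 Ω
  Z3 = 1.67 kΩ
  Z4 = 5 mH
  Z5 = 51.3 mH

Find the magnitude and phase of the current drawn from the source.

Step 1 — Angular frequency: ω = 2π·f = 2π·52.9 = 332.4 rad/s.
Step 2 — Component impedances:
  Z1: Z = jωL = j·332.4·0.000727 = 0 + j0.2416 Ω
  Z2: Z = R = 11.8 Ω
  Z3: Z = R = 1670 Ω
  Z4: Z = jωL = j·332.4·0.005 = 0 + j1.662 Ω
  Z5: Z = jωL = j·332.4·0.0513 = 0 + j17.05 Ω
Step 3 — Bridge requires nodal analysis (the Z5 bridge couples midpoints C and D, so the two paths cannot be reduced to a simple series/parallel combination). Setting node B to ground and injecting 1 A at node A, the 3-node admittance system at A, C, D solves to V_A = Z_AB = 8.423 + j5.519 Ω = 10.07∠33.2° Ω.
Step 4 — Source phasor: V = 240∠-45.0° V = 169.7 - j169.7 V.
Step 5 — Ohm's law: I = V / Z_total = (169.7 - j169.7) / (8.423 + j5.519) = 4.86 - j23.33 A.
Step 6 — Convert to polar: |I| = 23.83 A, ∠I = -78.2°.

I = 23.83∠-78.2° A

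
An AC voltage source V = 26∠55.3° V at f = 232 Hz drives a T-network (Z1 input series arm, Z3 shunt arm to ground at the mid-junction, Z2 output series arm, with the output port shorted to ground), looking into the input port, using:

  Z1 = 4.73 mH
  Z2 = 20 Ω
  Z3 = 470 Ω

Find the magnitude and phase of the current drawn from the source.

Step 1 — Angular frequency: ω = 2π·f = 2π·232 = 1458 rad/s.
Step 2 — Component impedances:
  Z1: Z = jωL = j·1458·0.00473 = 0 + j6.895 Ω
  Z2: Z = R = 20 Ω
  Z3: Z = R = 470 Ω
Step 3 — With the output port shorted to ground, the output series arm Z2 runs from the junction to ground; the shunt arm Z3 also runs from the junction to ground. They appear in parallel: Z3 || Z2 = 19.18 Ω.
Step 4 — Series with input arm Z1: Z_in = Z1 + (Z3 || Z2) = 19.18 + j6.895 Ω = 20.39∠19.8° Ω.
Step 5 — Source phasor: V = 26∠55.3° V = 14.8 + j21.38 V.
Step 6 — Ohm's law: I = V / Z_total = (14.8 + j21.38) / (19.18 + j6.895) = 1.038 + j0.7412 A.
Step 7 — Convert to polar: |I| = 1.275 A, ∠I = 35.5°.

I = 1.275∠35.5° A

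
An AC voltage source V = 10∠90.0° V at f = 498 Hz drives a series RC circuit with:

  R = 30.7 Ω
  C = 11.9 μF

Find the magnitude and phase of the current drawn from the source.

Step 1 — Angular frequency: ω = 2π·f = 2π·498 = 3129 rad/s.
Step 2 — Component impedances:
  R: Z = R = 30.7 Ω
  C: Z = 1/(jωC) = -j/(ω·C) = 0 - j26.86 Ω
Step 3 — Series combination: Z_total = R + C = 30.7 - j26.86 Ω = 40.79∠-41.2° Ω.
Step 4 — Source phasor: V = 10∠90.0° V = 0 + j10 V.
Step 5 — Ohm's law: I = V / Z_total = (0 + j10) / (30.7 - j26.86) = -0.1614 + j0.1845 A.
Step 6 — Convert to polar: |I| = 0.2452 A, ∠I = 131.2°.

I = 0.2452∠131.2° A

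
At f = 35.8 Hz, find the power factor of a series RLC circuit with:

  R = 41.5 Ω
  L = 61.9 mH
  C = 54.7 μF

Step 1 — Angular frequency: ω = 2π·f = 2π·35.8 = 224.9 rad/s.
Step 2 — Component impedances:
  R: Z = R = 41.5 Ω
  L: Z = jωL = j·224.9·0.0619 = 0 + j13.92 Ω
  C: Z = 1/(jωC) = -j/(ω·C) = 0 - j81.27 Ω
Step 3 — Series combination: Z_total = R + L + C = 41.5 - j67.35 Ω = 79.11∠-58.4° Ω.
Step 4 — Power factor: PF = cos(φ) = Re(Z)/|Z| = 41.5/79.11 = 0.5246.
Step 5 — Type: Im(Z) = -67.35 ⇒ leading (phase φ = -58.4°).

PF = 0.5246 (leading, φ = -58.4°)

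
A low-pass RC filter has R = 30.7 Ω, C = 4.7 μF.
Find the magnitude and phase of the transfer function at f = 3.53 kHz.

Step 1 — Angular frequency: ω = 2π·3530 = 2.218e+04 rad/s.
Step 2 — Transfer function: H(jω) = 1/(1 + jωRC).
Step 3 — Denominator: 1 + jωRC = 1 + j·2.218e+04·30.7·4.7e-06 = 1 + j3.2.
Step 4 — H = 0.08895 - j0.2847.
Step 5 — Magnitude: |H| = 0.2982 (-10.5 dB); phase: φ = -72.6°.

|H| = 0.2982 (-10.5 dB), φ = -72.6°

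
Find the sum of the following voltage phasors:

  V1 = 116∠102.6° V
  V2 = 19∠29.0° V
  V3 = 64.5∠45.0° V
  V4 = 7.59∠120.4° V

Step 1 — Convert each phasor to rectangular form:
  V1 = 116·(cos(102.6°) + j·sin(102.6°)) = -25.3 + j113.2 V
  V2 = 19·(cos(29.0°) + j·sin(29.0°)) = 16.62 + j9.211 V
  V3 = 64.5·(cos(45.0°) + j·sin(45.0°)) = 45.61 + j45.61 V
  V4 = 7.59·(cos(120.4°) + j·sin(120.4°)) = -3.841 + j6.546 V
Step 2 — Sum components: V_total = 33.08 + j174.6 V.
Step 3 — Convert to polar: |V_total| = 177.7 V, ∠V_total = 79.3°.

V_total = 177.7∠79.3° V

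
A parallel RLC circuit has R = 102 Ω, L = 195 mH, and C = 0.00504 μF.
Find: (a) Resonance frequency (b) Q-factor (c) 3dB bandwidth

Step 1 — Resonance: ω₀ = 1/√(LC) = 1/√(0.195·5.04e-09) = 3.19e+04 rad/s.
Step 2 — f₀ = ω₀/(2π) = 5077 Hz.
Step 3 — Parallel Q: Q = R/(ω₀L) = 102/(3.19e+04·0.195) = 0.0164.
Step 4 — Bandwidth: Δω = ω₀/Q = 1.945e+06 rad/s; BW = Δω/(2π) = 3.096e+05 Hz.

(a) f₀ = 5077 Hz  (b) Q = 0.0164  (c) BW = 3.096e+05 Hz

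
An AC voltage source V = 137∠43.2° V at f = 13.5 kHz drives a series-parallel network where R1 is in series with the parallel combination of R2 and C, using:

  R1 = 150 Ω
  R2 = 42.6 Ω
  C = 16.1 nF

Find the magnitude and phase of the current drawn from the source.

Step 1 — Angular frequency: ω = 2π·f = 2π·1.35e+04 = 8.482e+04 rad/s.
Step 2 — Component impedances:
  R1: Z = R = 150 Ω
  R2: Z = R = 42.6 Ω
  C: Z = 1/(jωC) = -j/(ω·C) = 0 - j732.3 Ω
Step 3 — Parallel branch: R2 || C = 1/(1/R2 + 1/C) = 42.46 - j2.47 Ω.
Step 4 — Series with R1: Z_total = R1 + (R2 || C) = 192.5 - j2.47 Ω = 192.5∠-0.7° Ω.
Step 5 — Source phasor: V = 137∠43.2° V = 99.87 + j93.78 V.
Step 6 — Ohm's law: I = V / Z_total = (99.87 + j93.78) / (192.5 - j2.47) = 0.5126 + j0.4939 A.
Step 7 — Convert to polar: |I| = 0.7118 A, ∠I = 43.9°.

I = 0.7118∠43.9° A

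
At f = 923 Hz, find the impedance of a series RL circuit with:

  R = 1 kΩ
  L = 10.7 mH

Step 1 — Angular frequency: ω = 2π·f = 2π·923 = 5799 rad/s.
Step 2 — Component impedances:
  R: Z = R = 1000 Ω
  L: Z = jωL = j·5799·0.0107 = 0 + j62.05 Ω
Step 3 — Series combination: Z_total = R + L = 1000 + j62.05 Ω = 1002∠3.6° Ω.

Z = 1000 + j62.05 Ω = 1002∠3.6° Ω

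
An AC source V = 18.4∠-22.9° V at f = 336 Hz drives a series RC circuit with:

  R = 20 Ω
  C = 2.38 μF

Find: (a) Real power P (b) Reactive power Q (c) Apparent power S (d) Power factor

Step 1 — Angular frequency: ω = 2π·f = 2π·336 = 2111 rad/s.
Step 2 — Component impedances:
  R: Z = R = 20 Ω
  C: Z = 1/(jωC) = -j/(ω·C) = 0 - j199 Ω
Step 3 — Series combination: Z_total = R + C = 20 - j199 Ω = 200∠-84.3° Ω.
Step 4 — Source phasor: V = 18.4∠-22.9° V = 16.95 - j7.16 V.
Step 5 — Current: I = V / Z = 0.04409 + j0.08073 A = 0.09199∠61.4° A.
Step 6 — Complex power: S = V·I* = 0.1692 - j1.684 VA.
Step 7 — Real power: P = Re(S) = 0.1692 W.
Step 8 — Reactive power: Q = Im(S) = -1.684 VAR.
Step 9 — Apparent power: |S| = 1.693 VA.
Step 10 — Power factor: PF = P/|S| = 0.09999 (leading).

(a) P = 0.1692 W  (b) Q = -1.684 VAR  (c) S = 1.693 VA  (d) PF = 0.09999 (leading)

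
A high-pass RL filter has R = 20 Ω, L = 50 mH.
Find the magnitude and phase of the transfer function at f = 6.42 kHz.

Step 1 — Angular frequency: ω = 2π·6420 = 4.034e+04 rad/s.
Step 2 — Transfer function: H(jω) = jωL/(R + jωL).
Step 3 — Numerator jωL = j·2017; denominator R + jωL = 20 + j2017.
Step 4 — H = 0.9999 + j0.009915.
Step 5 — Magnitude: |H| = 1 (-0.0 dB); phase: φ = 0.6°.

|H| = 1 (-0.0 dB), φ = 0.6°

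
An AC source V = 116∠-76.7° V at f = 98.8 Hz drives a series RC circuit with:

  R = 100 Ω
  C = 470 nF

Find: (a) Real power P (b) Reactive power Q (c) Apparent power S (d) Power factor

Step 1 — Angular frequency: ω = 2π·f = 2π·98.8 = 620.8 rad/s.
Step 2 — Component impedances:
  R: Z = R = 100 Ω
  C: Z = 1/(jωC) = -j/(ω·C) = 0 - j3427 Ω
Step 3 — Series combination: Z_total = R + C = 100 - j3427 Ω = 3429∠-88.3° Ω.
Step 4 — Source phasor: V = 116∠-76.7° V = 26.69 - j112.9 V.
Step 5 — Current: I = V / Z = 0.03314 + j0.006819 A = 0.03383∠11.6° A.
Step 6 — Complex power: S = V·I* = 0.1144 - j3.923 VA.
Step 7 — Real power: P = Re(S) = 0.1144 W.
Step 8 — Reactive power: Q = Im(S) = -3.923 VAR.
Step 9 — Apparent power: |S| = 3.924 VA.
Step 10 — Power factor: PF = P/|S| = 0.02916 (leading).

(a) P = 0.1144 W  (b) Q = -3.923 VAR  (c) S = 3.924 VA  (d) PF = 0.02916 (leading)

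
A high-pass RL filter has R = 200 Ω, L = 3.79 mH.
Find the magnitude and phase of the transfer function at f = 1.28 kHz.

Step 1 — Angular frequency: ω = 2π·1280 = 8042 rad/s.
Step 2 — Transfer function: H(jω) = jωL/(R + jωL).
Step 3 — Numerator jωL = j·30.48; denominator R + jωL = 200 + j30.48.
Step 4 — H = 0.0227 + j0.1489.
Step 5 — Magnitude: |H| = 0.1507 (-16.4 dB); phase: φ = 81.3°.

|H| = 0.1507 (-16.4 dB), φ = 81.3°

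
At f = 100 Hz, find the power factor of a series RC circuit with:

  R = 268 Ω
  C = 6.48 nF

Step 1 — Angular frequency: ω = 2π·f = 2π·100 = 628.3 rad/s.
Step 2 — Component impedances:
  R: Z = R = 268 Ω
  C: Z = 1/(jωC) = -j/(ω·C) = 0 - j2.456e+05 Ω
Step 3 — Series combination: Z_total = R + C = 268 - j2.456e+05 Ω = 2.456e+05∠-89.9° Ω.
Step 4 — Power factor: PF = cos(φ) = Re(Z)/|Z| = 268/2.456e+05 = 0.001091.
Step 5 — Type: Im(Z) = -2.456e+05 ⇒ leading (phase φ = -89.9°).

PF = 0.001091 (leading, φ = -89.9°)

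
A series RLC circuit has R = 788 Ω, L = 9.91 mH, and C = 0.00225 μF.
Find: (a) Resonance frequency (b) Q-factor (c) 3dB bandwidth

Step 1 — Resonance condition Im(Z)=0 gives ω₀ = 1/√(LC).
Step 2 — ω₀ = 1/√(0.00991·2.25e-09) = 2.118e+05 rad/s.
Step 3 — f₀ = ω₀/(2π) = 3.37e+04 Hz.
Step 4 — Series Q: Q = ω₀L/R = 2.118e+05·0.00991/788 = 2.663.
Step 5 — 3dB bandwidth: Δω = ω₀/Q = 7.952e+04 rad/s; BW = Δω/(2π) = 1.266e+04 Hz.

(a) f₀ = 3.37e+04 Hz  (b) Q = 2.663  (c) BW = 1.266e+04 Hz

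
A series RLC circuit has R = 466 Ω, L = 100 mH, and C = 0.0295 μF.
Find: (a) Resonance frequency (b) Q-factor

Step 1 — Resonance condition Im(Z)=0 gives ω₀ = 1/√(LC).
Step 2 — ω₀ = 1/√(0.1·2.95e-08) = 1.841e+04 rad/s.
Step 3 — f₀ = ω₀/(2π) = 2930 Hz.
Step 4 — Series Q: Q = ω₀L/R = 1.841e+04·0.1/466 = 3.951.

(a) f₀ = 2930 Hz  (b) Q = 3.951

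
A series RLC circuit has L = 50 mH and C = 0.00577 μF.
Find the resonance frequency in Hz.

Step 1 — Resonance condition Im(Z)=0 gives ω₀ = 1/√(LC).
Step 2 — ω₀ = 1/√(0.05·5.77e-09) = 5.887e+04 rad/s.
Step 3 — f₀ = ω₀/(2π) = 9370 Hz.

f₀ = 9370 Hz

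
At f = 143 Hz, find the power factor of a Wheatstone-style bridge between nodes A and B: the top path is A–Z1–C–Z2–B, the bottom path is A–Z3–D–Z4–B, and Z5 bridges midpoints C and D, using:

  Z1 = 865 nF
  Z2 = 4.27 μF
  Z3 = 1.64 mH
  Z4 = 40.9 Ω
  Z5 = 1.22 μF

Step 1 — Angular frequency: ω = 2π·f = 2π·143 = 898.5 rad/s.
Step 2 — Component impedances:
  Z1: Z = 1/(jωC) = -j/(ω·C) = 0 - j1287 Ω
  Z2: Z = 1/(jωC) = -j/(ω·C) = 0 - j260.6 Ω
  Z3: Z = jωL = j·898.5·0.00164 = 0 + j1.474 Ω
  Z4: Z = R = 40.9 Ω
  Z5: Z = 1/(jωC) = -j/(ω·C) = 0 - j912.3 Ω
Step 3 — Bridge requires nodal analysis (the Z5 bridge couples midpoints C and D, so the two paths cannot be reduced to a simple series/parallel combination). Setting node B to ground and injecting 1 A at node A, the 3-node admittance system at A, C, D solves to V_A = Z_AB = 40.85 - j0.629 Ω = 40.86∠-0.9° Ω.
Step 4 — Power factor: PF = cos(φ) = Re(Z)/|Z| = 40.855/40.86 = 0.9999.
Step 5 — Type: Im(Z) = -0.629 ⇒ leading (phase φ = -0.9°).

PF = 0.9999 (leading, φ = -0.9°)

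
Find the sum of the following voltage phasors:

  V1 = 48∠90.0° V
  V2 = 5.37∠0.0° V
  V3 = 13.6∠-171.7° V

Step 1 — Convert each phasor to rectangular form:
  V1 = 48·(cos(90.0°) + j·sin(90.0°)) = 0 + j48 V
  V2 = 5.37·(cos(0.0°) + j·sin(0.0°)) = 5.37 V
  V3 = 13.6·(cos(-171.7°) + j·sin(-171.7°)) = -13.46 - j1.963 V
Step 2 — Sum components: V_total = -8.088 + j46.04 V.
Step 3 — Convert to polar: |V_total| = 46.74 V, ∠V_total = 100.0°.

V_total = 46.74∠100.0° V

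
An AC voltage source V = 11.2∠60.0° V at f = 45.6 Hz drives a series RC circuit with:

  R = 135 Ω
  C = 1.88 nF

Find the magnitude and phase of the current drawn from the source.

Step 1 — Angular frequency: ω = 2π·f = 2π·45.6 = 286.5 rad/s.
Step 2 — Component impedances:
  R: Z = R = 135 Ω
  C: Z = 1/(jωC) = -j/(ω·C) = 0 - j1.857e+06 Ω
Step 3 — Series combination: Z_total = R + C = 135 - j1.857e+06 Ω = 1.857e+06∠-90.0° Ω.
Step 4 — Source phasor: V = 11.2∠60.0° V = 5.6 + j9.699 V.
Step 5 — Ohm's law: I = V / Z_total = (5.6 + j9.699) / (135 - j1.857e+06) = -5.224e-06 + j3.017e-06 A.
Step 6 — Convert to polar: |I| = 6.033e-06 A, ∠I = 150.0°.

I = 6.033e-06∠150.0° A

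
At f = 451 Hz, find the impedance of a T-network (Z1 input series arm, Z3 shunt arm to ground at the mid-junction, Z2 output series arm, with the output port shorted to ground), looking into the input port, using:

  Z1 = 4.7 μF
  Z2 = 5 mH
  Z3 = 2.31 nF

Step 1 — Angular frequency: ω = 2π·f = 2π·451 = 2834 rad/s.
Step 2 — Component impedances:
  Z1: Z = 1/(jωC) = -j/(ω·C) = 0 - j75.08 Ω
  Z2: Z = jωL = j·2834·0.005 = 0 + j14.17 Ω
  Z3: Z = 1/(jωC) = -j/(ω·C) = 0 - j1.528e+05 Ω
Step 3 — With the output port shorted to ground, the output series arm Z2 runs from the junction to ground; the shunt arm Z3 also runs from the junction to ground. They appear in parallel: Z3 || Z2 = 0 + j14.17 Ω.
Step 4 — Series with input arm Z1: Z_in = Z1 + (Z3 || Z2) = 0 - j60.91 Ω = 60.91∠-90.0° Ω.

Z = 0 - j60.91 Ω = 60.91∠-90.0° Ω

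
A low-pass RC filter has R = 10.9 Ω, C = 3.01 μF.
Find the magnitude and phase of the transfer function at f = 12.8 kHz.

Step 1 — Angular frequency: ω = 2π·1.28e+04 = 8.042e+04 rad/s.
Step 2 — Transfer function: H(jω) = 1/(1 + jωRC).
Step 3 — Denominator: 1 + jωRC = 1 + j·8.042e+04·10.9·3.01e-06 = 1 + j2.639.
Step 4 — H = 0.1256 - j0.3314.
Step 5 — Magnitude: |H| = 0.3544 (-9.0 dB); phase: φ = -69.2°.

|H| = 0.3544 (-9.0 dB), φ = -69.2°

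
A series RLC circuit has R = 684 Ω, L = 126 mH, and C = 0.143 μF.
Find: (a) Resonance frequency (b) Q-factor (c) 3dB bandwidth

Step 1 — Resonance: ω₀ = 1/√(LC) = 1/√(0.126·1.43e-07) = 7450 rad/s.
Step 2 — f₀ = ω₀/(2π) = 1186 Hz.
Step 3 — Series Q: Q = ω₀L/R = 7450·0.126/684 = 1.372.
Step 4 — Bandwidth: Δω = ω₀/Q = 5429 rad/s; BW = Δω/(2π) = 864 Hz.

(a) f₀ = 1186 Hz  (b) Q = 1.372  (c) BW = 864 Hz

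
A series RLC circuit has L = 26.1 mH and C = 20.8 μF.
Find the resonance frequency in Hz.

Step 1 — Resonance condition Im(Z)=0 gives ω₀ = 1/√(LC).
Step 2 — ω₀ = 1/√(0.0261·2.08e-05) = 1357 rad/s.
Step 3 — f₀ = ω₀/(2π) = 216 Hz.

f₀ = 216 Hz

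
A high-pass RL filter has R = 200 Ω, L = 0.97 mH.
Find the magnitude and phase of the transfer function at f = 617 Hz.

Step 1 — Angular frequency: ω = 2π·617 = 3877 rad/s.
Step 2 — Transfer function: H(jω) = jωL/(R + jωL).
Step 3 — Numerator jωL = j·3.76; denominator R + jωL = 200 + j3.76.
Step 4 — H = 0.0003534 + j0.0188.
Step 5 — Magnitude: |H| = 0.0188 (-34.5 dB); phase: φ = 88.9°.

|H| = 0.0188 (-34.5 dB), φ = 88.9°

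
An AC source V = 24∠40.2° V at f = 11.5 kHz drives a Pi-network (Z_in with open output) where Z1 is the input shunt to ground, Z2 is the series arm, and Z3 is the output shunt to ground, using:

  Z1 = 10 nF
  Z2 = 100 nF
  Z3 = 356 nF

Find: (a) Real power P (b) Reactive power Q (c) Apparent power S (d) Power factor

Step 1 — Angular frequency: ω = 2π·f = 2π·1.15e+04 = 7.226e+04 rad/s.
Step 2 — Component impedances:
  Z1: Z = 1/(jωC) = -j/(ω·C) = 0 - j1384 Ω
  Z2: Z = 1/(jωC) = -j/(ω·C) = 0 - j138.4 Ω
  Z3: Z = 1/(jωC) = -j/(ω·C) = 0 - j38.88 Ω
Step 3 — With open output, the series arm Z2 and the output shunt Z3 appear in series to ground: Z2 + Z3 = 0 - j177.3 Ω.
Step 4 — Parallel with input shunt Z1: Z_in = Z1 || (Z2 + Z3) = 0 - j157.1 Ω = 157.1∠-90.0° Ω.
Step 5 — Source phasor: V = 24∠40.2° V = 18.33 + j15.49 V.
Step 6 — Current: I = V / Z = -0.09858 + j0.1167 A = 0.1527∠130.2° A.
Step 7 — Complex power: S = V·I* = 0 - j3.665 VA.
Step 8 — Real power: P = Re(S) = 0 W.
Step 9 — Reactive power: Q = Im(S) = -3.665 VAR.
Step 10 — Apparent power: |S| = 3.665 VA.
Step 11 — Power factor: PF = P/|S| = 0 (leading).

(a) P = 0 W  (b) Q = -3.665 VAR  (c) S = 3.665 VA  (d) PF = 0 (leading)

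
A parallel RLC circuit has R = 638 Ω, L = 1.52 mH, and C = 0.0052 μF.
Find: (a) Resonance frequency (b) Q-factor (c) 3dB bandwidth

Step 1 — Resonance: ω₀ = 1/√(LC) = 1/√(0.00152·5.2e-09) = 3.557e+05 rad/s.
Step 2 — f₀ = ω₀/(2π) = 5.661e+04 Hz.
Step 3 — Parallel Q: Q = R/(ω₀L) = 638/(3.557e+05·0.00152) = 1.18.
Step 4 — Bandwidth: Δω = ω₀/Q = 3.014e+05 rad/s; BW = Δω/(2π) = 4.797e+04 Hz.

(a) f₀ = 5.661e+04 Hz  (b) Q = 1.18  (c) BW = 4.797e+04 Hz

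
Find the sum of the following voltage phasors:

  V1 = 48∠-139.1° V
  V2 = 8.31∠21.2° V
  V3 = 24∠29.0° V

Step 1 — Convert each phasor to rectangular form:
  V1 = 48·(cos(-139.1°) + j·sin(-139.1°)) = -36.28 - j31.43 V
  V2 = 8.31·(cos(21.2°) + j·sin(21.2°)) = 7.748 + j3.005 V
  V3 = 24·(cos(29.0°) + j·sin(29.0°)) = 20.99 + j11.64 V
Step 2 — Sum components: V_total = -7.542 - j16.79 V.
Step 3 — Convert to polar: |V_total| = 18.4 V, ∠V_total = -114.2°.

V_total = 18.4∠-114.2° V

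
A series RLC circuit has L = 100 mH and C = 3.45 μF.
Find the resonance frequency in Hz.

Step 1 — Resonance condition Im(Z)=0 gives ω₀ = 1/√(LC).
Step 2 — ω₀ = 1/√(0.1·3.45e-06) = 1703 rad/s.
Step 3 — f₀ = ω₀/(2π) = 271 Hz.

f₀ = 271 Hz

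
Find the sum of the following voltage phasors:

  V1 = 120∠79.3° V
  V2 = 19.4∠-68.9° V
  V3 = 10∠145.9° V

Step 1 — Convert each phasor to rectangular form:
  V1 = 120·(cos(79.3°) + j·sin(79.3°)) = 22.28 + j117.9 V
  V2 = 19.4·(cos(-68.9°) + j·sin(-68.9°)) = 6.984 - j18.1 V
  V3 = 10·(cos(145.9°) + j·sin(145.9°)) = -8.281 + j5.606 V
Step 2 — Sum components: V_total = 20.98 + j105.4 V.
Step 3 — Convert to polar: |V_total| = 107.5 V, ∠V_total = 78.7°.

V_total = 107.5∠78.7° V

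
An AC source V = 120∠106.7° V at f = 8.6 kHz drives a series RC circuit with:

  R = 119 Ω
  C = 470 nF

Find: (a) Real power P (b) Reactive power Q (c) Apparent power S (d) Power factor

Step 1 — Angular frequency: ω = 2π·f = 2π·8600 = 5.404e+04 rad/s.
Step 2 — Component impedances:
  R: Z = R = 119 Ω
  C: Z = 1/(jωC) = -j/(ω·C) = 0 - j39.38 Ω
Step 3 — Series combination: Z_total = R + C = 119 - j39.38 Ω = 125.3∠-18.3° Ω.
Step 4 — Source phasor: V = 120∠106.7° V = -34.48 + j114.9 V.
Step 5 — Current: I = V / Z = -0.5492 + j0.7841 A = 0.9574∠125.0° A.
Step 6 — Complex power: S = V·I* = 109.1 - j36.09 VA.
Step 7 — Real power: P = Re(S) = 109.1 W.
Step 8 — Reactive power: Q = Im(S) = -36.09 VAR.
Step 9 — Apparent power: |S| = 114.9 VA.
Step 10 — Power factor: PF = P/|S| = 0.9494 (leading).

(a) P = 109.1 W  (b) Q = -36.09 VAR  (c) S = 114.9 VA  (d) PF = 0.9494 (leading)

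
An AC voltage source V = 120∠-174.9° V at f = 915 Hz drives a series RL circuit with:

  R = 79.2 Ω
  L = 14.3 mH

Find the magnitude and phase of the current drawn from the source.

Step 1 — Angular frequency: ω = 2π·f = 2π·915 = 5749 rad/s.
Step 2 — Component impedances:
  R: Z = R = 79.2 Ω
  L: Z = jωL = j·5749·0.0143 = 0 + j82.21 Ω
Step 3 — Series combination: Z_total = R + L = 79.2 + j82.21 Ω = 114.2∠46.1° Ω.
Step 4 — Source phasor: V = 120∠-174.9° V = -119.5 - j10.67 V.
Step 5 — Ohm's law: I = V / Z_total = (-119.5 - j10.67) / (79.2 + j82.21) = -0.7937 + j0.6892 A.
Step 6 — Convert to polar: |I| = 1.051 A, ∠I = 139.0°.

I = 1.051∠139.0° A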